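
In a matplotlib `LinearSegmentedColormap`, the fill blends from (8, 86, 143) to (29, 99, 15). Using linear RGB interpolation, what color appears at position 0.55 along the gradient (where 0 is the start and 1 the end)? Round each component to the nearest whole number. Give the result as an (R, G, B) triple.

R = 8 + 0.55 × (29 − 8) = 8 + 0.55 × 21 = 19.55 → 20
G = 86 + 0.55 × (99 − 86) = 86 + 0.55 × 13 = 93.15 → 93
B = 143 + 0.55 × (15 − 143) = 143 + 0.55 × -128 = 72.6 → 73

(20, 93, 73)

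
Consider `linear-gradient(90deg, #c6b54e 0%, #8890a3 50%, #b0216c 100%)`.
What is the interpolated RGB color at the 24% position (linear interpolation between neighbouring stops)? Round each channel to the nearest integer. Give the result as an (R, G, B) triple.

24% lies between the 0% and 50% stops, so the local fraction is t = (24 − 0)/(50 − 0) = 24/50 ≈ 0.48.
#c6b54e → (198, 181, 78); #8890a3 → (136, 144, 163).
R = 198 + 0.48 × (136 − 198) = 168.24 → 168
G = 181 + 0.48 × (144 − 181) = 163.24 → 163
B = 78 + 0.48 × (163 − 78) = 118.8 → 119

(168, 163, 119)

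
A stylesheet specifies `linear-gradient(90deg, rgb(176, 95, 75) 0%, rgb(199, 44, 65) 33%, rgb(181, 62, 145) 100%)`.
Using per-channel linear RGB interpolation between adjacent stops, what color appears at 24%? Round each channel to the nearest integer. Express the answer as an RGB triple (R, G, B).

(193, 58, 68)

24% lies between the 0% and 33% stops, so the local fraction is t = (24 − 0)/(33 − 0) = 24/33 ≈ 0.7273.
R = 176 + 0.7273 × (199 − 176) = 192.728 → 193
G = 95 + 0.7273 × (44 − 95) = 57.908 → 58
B = 75 + 0.7273 × (65 − 75) = 67.727 → 68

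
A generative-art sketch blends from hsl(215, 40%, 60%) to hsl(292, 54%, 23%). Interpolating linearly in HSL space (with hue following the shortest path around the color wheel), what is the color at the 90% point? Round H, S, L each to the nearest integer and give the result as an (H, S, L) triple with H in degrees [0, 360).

(284, 53, 27)

Hue arc: Δh = 292 − 215 = 77° (|Δh| ≤ 180, already the shorter path).
H = 215 + 0.9 × (77) = 284.3 → 284°
S = 40 + 0.9 × (54 − 40) = 52.6 → 53%
L = 60 + 0.9 × (23 − 60) = 26.7 → 27%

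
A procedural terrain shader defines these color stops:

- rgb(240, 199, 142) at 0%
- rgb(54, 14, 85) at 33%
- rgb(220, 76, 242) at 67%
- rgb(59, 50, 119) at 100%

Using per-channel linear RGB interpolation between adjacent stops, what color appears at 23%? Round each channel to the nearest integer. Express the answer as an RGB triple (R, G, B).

23% lies between the 0% and 33% stops, so the local fraction is t = (23 − 0)/(33 − 0) = 23/33 ≈ 0.697.
R = 240 + 0.697 × (54 − 240) = 110.358 → 110
G = 199 + 0.697 × (14 − 199) = 70.055 → 70
B = 142 + 0.697 × (85 − 142) = 102.271 → 102

(110, 70, 102)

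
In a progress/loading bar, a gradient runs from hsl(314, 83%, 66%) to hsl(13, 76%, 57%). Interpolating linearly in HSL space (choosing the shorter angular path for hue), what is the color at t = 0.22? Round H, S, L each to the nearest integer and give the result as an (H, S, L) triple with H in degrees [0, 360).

(327, 81, 64)

Hue: 13 − 314 = -301°, but |-301| > 180 so the shorter arc goes the other way: Δh = -301 + 360 = 59°.
H = 314 + 0.22 × (59) = 326.98 → 327°
S = 83 + 0.22 × (76 − 83) = 81.46 → 81%
L = 66 + 0.22 × (57 − 66) = 64.02 → 64%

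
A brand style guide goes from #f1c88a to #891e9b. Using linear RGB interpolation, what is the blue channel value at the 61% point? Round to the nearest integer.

148

B₁ = 138 (from #f1c88a), B₂ = 155 (from #891e9b).
B = 138 + 0.61 × (155 − 138) = 148.37 → 148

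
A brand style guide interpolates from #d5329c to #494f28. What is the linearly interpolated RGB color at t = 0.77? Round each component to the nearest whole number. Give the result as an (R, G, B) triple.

(105, 72, 67)

#d5329c → (213, 50, 156); #494f28 → (73, 79, 40).
R = 213 + 0.77 × (73 − 213) = 213 + 0.77 × -140 = 105.2 → 105
G = 50 + 0.77 × (79 − 50) = 50 + 0.77 × 29 = 72.33 → 72
B = 156 + 0.77 × (40 − 156) = 156 + 0.77 × -116 = 66.68 → 67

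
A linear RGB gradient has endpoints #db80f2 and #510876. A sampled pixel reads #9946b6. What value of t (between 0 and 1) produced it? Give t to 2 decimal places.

0.48

Invert the lerp on the R channel (largest span, 138): t = (153 − 219) / (81 − 219) = -66/-138 = 0.47826.
Check on G: (70 − 128)/(8 − 128) = 0.4833 ✓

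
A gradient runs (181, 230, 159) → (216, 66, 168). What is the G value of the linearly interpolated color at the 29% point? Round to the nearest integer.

G = 230 + 0.29 × (66 − 230) = 182.44 → 182

182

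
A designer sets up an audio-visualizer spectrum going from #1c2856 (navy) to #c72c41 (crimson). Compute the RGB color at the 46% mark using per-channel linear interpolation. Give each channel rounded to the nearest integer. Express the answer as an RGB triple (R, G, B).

#1c2856 → (28, 40, 86); #c72c41 → (199, 44, 65).
46% corresponds to t = 0.46.
R = 28 + 0.46 × (199 − 28) = 28 + 0.46 × 171 = 106.66 → 107
G = 40 + 0.46 × (44 − 40) = 40 + 0.46 × 4 = 41.84 → 42
B = 86 + 0.46 × (65 − 86) = 86 + 0.46 × -21 = 76.34 → 76

(107, 42, 76)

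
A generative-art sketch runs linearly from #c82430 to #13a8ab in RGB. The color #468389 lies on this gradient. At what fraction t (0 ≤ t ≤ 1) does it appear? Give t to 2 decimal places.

0.72

Invert the lerp on the R channel (largest span, 181): t = (70 − 200) / (19 − 200) = -130/-181 = 0.71823.
Check on G: (131 − 36)/(168 − 36) = 0.7197 ✓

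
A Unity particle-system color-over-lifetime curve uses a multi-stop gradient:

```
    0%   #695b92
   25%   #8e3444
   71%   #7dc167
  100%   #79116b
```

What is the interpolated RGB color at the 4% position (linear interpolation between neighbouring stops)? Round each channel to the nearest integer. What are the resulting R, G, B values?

(111, 85, 134)

4% lies between the 0% and 25% stops, so the local fraction is t = (4 − 0)/(25 − 0) = 4/25 ≈ 0.16.
#695b92 → (105, 91, 146); #8e3444 → (142, 52, 68).
R = 105 + 0.16 × (142 − 105) = 110.92 → 111
G = 91 + 0.16 × (52 − 91) = 84.76 → 85
B = 146 + 0.16 × (68 − 146) = 133.52 → 134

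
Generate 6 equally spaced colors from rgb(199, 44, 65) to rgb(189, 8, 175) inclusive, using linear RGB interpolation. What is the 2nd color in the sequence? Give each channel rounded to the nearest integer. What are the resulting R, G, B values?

With 6 swatches and endpoints inclusive, swatch 2 sits at t = (2 − 1)/(6 − 1) = 1/5 ≈ 0.2.
R = 199 + 0.2 × (189 − 199) = 197 → 197
G = 44 + 0.2 × (8 − 44) = 36.8 → 37
B = 65 + 0.2 × (175 − 65) = 87 → 87

(197, 37, 87)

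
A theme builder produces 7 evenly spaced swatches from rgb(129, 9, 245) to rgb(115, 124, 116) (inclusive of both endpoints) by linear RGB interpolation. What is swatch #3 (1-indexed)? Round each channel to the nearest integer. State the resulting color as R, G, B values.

(124, 47, 202)

With 7 swatches and endpoints inclusive, swatch 3 sits at t = (3 − 1)/(7 − 1) = 2/6 ≈ 0.3333.
R = 129 + 0.3333 × (115 − 129) = 124.334 → 124
G = 9 + 0.3333 × (124 − 9) = 47.329 → 47
B = 245 + 0.3333 × (116 − 245) = 202.004 → 202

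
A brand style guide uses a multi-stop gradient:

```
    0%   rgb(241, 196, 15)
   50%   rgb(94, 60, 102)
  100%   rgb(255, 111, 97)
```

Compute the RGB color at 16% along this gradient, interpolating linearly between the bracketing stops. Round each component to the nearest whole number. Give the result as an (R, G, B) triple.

(194, 152, 43)

16% lies between the 0% and 50% stops, so the local fraction is t = (16 − 0)/(50 − 0) = 16/50 ≈ 0.32.
R = 241 + 0.32 × (94 − 241) = 193.96 → 194
G = 196 + 0.32 × (60 − 196) = 152.48 → 152
B = 15 + 0.32 × (102 − 15) = 42.84 → 43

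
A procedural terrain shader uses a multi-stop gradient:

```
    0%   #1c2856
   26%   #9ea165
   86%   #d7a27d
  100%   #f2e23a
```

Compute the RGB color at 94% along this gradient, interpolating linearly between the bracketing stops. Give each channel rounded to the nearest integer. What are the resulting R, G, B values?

94% lies between the 86% and 100% stops, so the local fraction is t = (94 − 86)/(100 − 86) = 8/14 ≈ 0.5714.
#d7a27d → (215, 162, 125); #f2e23a → (242, 226, 58).
R = 215 + 0.5714 × (242 − 215) = 230.428 → 230
G = 162 + 0.5714 × (226 − 162) = 198.57 → 199
B = 125 + 0.5714 × (58 − 125) = 86.716 → 87

(230, 199, 87)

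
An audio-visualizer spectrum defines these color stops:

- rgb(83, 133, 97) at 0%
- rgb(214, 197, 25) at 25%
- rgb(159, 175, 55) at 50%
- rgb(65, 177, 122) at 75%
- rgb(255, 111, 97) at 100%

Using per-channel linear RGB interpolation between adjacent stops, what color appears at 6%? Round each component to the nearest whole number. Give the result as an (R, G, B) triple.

(114, 148, 80)

6% lies between the 0% and 25% stops, so the local fraction is t = (6 − 0)/(25 − 0) = 6/25 ≈ 0.24.
R = 83 + 0.24 × (214 − 83) = 114.44 → 114
G = 133 + 0.24 × (197 − 133) = 148.36 → 148
B = 97 + 0.24 × (25 − 97) = 79.72 → 80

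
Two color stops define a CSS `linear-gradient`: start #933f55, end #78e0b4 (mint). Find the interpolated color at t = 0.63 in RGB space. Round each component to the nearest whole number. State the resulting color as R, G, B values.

(130, 164, 145)

#933f55 → (147, 63, 85); #78e0b4 → (120, 224, 180).
R = 147 + 0.63 × (120 − 147) = 147 + 0.63 × -27 = 129.99 → 130
G = 63 + 0.63 × (224 − 63) = 63 + 0.63 × 161 = 164.43 → 164
B = 85 + 0.63 × (180 − 85) = 85 + 0.63 × 95 = 144.85 → 145
So the blended color is (130, 164, 145), about #82a491.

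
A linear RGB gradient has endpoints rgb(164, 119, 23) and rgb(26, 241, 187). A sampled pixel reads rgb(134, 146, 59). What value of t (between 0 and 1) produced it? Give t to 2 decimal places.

0.22

Invert the lerp on the B channel (largest span, 164): t = (59 − 23) / (187 − 23) = 36/164 = 0.21951.
Check on R: (134 − 164)/(26 − 164) = 0.2174 ✓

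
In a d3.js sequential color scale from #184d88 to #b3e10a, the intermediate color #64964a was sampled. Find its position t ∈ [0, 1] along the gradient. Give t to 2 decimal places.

Invert the lerp on the R channel (largest span, 155): t = (100 − 24) / (179 − 24) = 76/155 = 0.49032.
Check on G: (150 − 77)/(225 − 77) = 0.4932 ✓

0.49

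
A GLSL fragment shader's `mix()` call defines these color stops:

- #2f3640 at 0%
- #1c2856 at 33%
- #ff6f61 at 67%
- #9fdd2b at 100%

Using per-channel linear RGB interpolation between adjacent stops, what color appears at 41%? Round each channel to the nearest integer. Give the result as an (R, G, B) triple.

(81, 57, 89)

41% lies between the 33% and 67% stops, so the local fraction is t = (41 − 33)/(67 − 33) = 8/34 ≈ 0.2353.
#1c2856 → (28, 40, 86); #ff6f61 → (255, 111, 97).
R = 28 + 0.2353 × (255 − 28) = 81.413 → 81
G = 40 + 0.2353 × (111 − 40) = 56.706 → 57
B = 86 + 0.2353 × (97 − 86) = 88.588 → 89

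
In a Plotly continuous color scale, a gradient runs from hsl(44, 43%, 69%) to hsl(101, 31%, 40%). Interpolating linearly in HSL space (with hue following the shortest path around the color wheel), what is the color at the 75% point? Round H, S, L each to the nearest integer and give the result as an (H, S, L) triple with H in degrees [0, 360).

Hue arc: Δh = 101 − 44 = 57° (|Δh| ≤ 180, already the shorter path).
H = 44 + 0.75 × (57) = 86.75 → 87°
S = 43 + 0.75 × (31 − 43) = 34 → 34%
L = 69 + 0.75 × (40 − 69) = 47.25 → 47%

(87, 34, 47)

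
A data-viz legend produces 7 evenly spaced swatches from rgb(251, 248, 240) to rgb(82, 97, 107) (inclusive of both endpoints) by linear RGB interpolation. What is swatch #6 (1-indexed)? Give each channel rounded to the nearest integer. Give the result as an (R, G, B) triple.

(110, 122, 129)

With 7 swatches and endpoints inclusive, swatch 6 sits at t = (6 − 1)/(7 − 1) = 5/6 ≈ 0.8333.
R = 251 + 0.8333 × (82 − 251) = 110.172 → 110
G = 248 + 0.8333 × (97 − 248) = 122.172 → 122
B = 240 + 0.8333 × (107 − 240) = 129.171 → 129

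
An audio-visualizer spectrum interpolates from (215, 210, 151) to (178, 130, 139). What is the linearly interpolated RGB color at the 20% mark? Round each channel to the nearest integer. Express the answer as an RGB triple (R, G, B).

(208, 194, 149)

20% corresponds to t = 0.2.
R = 215 + 0.2 × (178 − 215) = 215 + 0.2 × -37 = 207.6 → 208
G = 210 + 0.2 × (130 − 210) = 210 + 0.2 × -80 = 194 → 194
B = 151 + 0.2 × (139 − 151) = 151 + 0.2 × -12 = 148.6 → 149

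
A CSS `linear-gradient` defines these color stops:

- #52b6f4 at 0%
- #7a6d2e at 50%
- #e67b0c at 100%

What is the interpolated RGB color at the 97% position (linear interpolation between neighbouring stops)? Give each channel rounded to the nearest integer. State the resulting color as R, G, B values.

97% lies between the 50% and 100% stops, so the local fraction is t = (97 − 50)/(100 − 50) = 47/50 ≈ 0.94.
#7a6d2e → (122, 109, 46); #e67b0c → (230, 123, 12).
R = 122 + 0.94 × (230 − 122) = 223.52 → 224
G = 109 + 0.94 × (123 − 109) = 122.16 → 122
B = 46 + 0.94 × (12 − 46) = 14.04 → 14

(224, 122, 14)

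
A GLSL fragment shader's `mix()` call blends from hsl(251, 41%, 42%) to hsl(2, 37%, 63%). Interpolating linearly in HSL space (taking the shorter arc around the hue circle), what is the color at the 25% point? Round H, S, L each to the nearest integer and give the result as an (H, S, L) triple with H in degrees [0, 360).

Hue: 2 − 251 = -249°, but |-249| > 180 so the shorter arc goes the other way: Δh = -249 + 360 = 111°.
H = 251 + 0.25 × (111) = 278.75 → 279°
S = 41 + 0.25 × (37 − 41) = 40 → 40%
L = 42 + 0.25 × (63 − 42) = 47.25 → 47%

(279, 40, 47)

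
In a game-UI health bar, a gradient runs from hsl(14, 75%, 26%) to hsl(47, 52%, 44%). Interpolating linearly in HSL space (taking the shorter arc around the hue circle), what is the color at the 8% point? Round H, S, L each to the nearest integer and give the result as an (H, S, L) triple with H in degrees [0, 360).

Hue arc: Δh = 47 − 14 = 33° (|Δh| ≤ 180, already the shorter path).
H = 14 + 0.08 × (33) = 16.64 → 17°
S = 75 + 0.08 × (52 − 75) = 73.16 → 73%
L = 26 + 0.08 × (44 − 26) = 27.44 → 27%

(17, 73, 27)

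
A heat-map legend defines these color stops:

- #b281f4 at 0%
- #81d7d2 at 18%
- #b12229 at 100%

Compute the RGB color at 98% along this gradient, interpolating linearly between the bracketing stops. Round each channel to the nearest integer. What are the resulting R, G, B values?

98% lies between the 18% and 100% stops, so the local fraction is t = (98 − 18)/(100 − 18) = 80/82 ≈ 0.9756.
#81d7d2 → (129, 215, 210); #b12229 → (177, 34, 41).
R = 129 + 0.9756 × (177 − 129) = 175.829 → 176
G = 215 + 0.9756 × (34 − 215) = 38.416 → 38
B = 210 + 0.9756 × (41 − 210) = 45.124 → 45

(176, 38, 45)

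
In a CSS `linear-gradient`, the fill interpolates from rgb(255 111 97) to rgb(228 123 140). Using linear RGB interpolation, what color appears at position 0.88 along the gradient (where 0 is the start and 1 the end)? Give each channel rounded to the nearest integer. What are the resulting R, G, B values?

(231, 122, 135)

R = 255 + 0.88 × (228 − 255) = 255 + 0.88 × -27 = 231.24 → 231
G = 111 + 0.88 × (123 − 111) = 111 + 0.88 × 12 = 121.56 → 122
B = 97 + 0.88 × (140 − 97) = 97 + 0.88 × 43 = 134.84 → 135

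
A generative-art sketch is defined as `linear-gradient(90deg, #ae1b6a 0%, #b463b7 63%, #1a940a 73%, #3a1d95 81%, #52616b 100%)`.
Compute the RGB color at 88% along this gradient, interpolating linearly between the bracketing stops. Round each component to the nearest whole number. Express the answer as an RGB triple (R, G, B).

(67, 54, 134)

88% lies between the 81% and 100% stops, so the local fraction is t = (88 − 81)/(100 − 81) = 7/19 ≈ 0.3684.
#3a1d95 → (58, 29, 149); #52616b → (82, 97, 107).
R = 58 + 0.3684 × (82 − 58) = 66.842 → 67
G = 29 + 0.3684 × (97 − 29) = 54.051 → 54
B = 149 + 0.3684 × (107 − 149) = 133.527 → 134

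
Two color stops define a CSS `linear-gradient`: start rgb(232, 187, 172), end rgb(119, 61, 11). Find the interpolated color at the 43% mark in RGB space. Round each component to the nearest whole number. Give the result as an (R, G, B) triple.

(183, 133, 103)

43% corresponds to t = 0.43.
R = 232 + 0.43 × (119 − 232) = 232 + 0.43 × -113 = 183.41 → 183
G = 187 + 0.43 × (61 − 187) = 187 + 0.43 × -126 = 132.82 → 133
B = 172 + 0.43 × (11 − 172) = 172 + 0.43 × -161 = 102.77 → 103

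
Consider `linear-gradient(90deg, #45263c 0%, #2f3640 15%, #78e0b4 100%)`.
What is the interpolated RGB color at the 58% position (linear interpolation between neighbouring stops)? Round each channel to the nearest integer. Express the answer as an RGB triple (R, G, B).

58% lies between the 15% and 100% stops, so the local fraction is t = (58 − 15)/(100 − 15) = 43/85 ≈ 0.5059.
#2f3640 → (47, 54, 64); #78e0b4 → (120, 224, 180).
R = 47 + 0.5059 × (120 − 47) = 83.931 → 84
G = 54 + 0.5059 × (224 − 54) = 140.003 → 140
B = 64 + 0.5059 × (180 − 64) = 122.684 → 123

(84, 140, 123)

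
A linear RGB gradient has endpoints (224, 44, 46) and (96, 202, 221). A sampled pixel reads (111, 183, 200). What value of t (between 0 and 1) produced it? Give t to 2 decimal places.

0.88

Invert the lerp on the B channel (largest span, 175): t = (200 − 46) / (221 − 46) = 154/175 = 0.88.
Check on R: (111 − 224)/(96 − 224) = 0.8828 ✓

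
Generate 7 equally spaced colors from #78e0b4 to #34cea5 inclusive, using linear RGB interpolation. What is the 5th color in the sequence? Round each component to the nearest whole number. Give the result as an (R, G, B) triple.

(75, 212, 170)

With 7 swatches and endpoints inclusive, swatch 5 sits at t = (5 − 1)/(7 − 1) = 4/6 ≈ 0.6667.
#78e0b4 → (120, 224, 180); #34cea5 → (52, 206, 165).
R = 120 + 0.6667 × (52 − 120) = 74.664 → 75
G = 224 + 0.6667 × (206 − 224) = 211.999 → 212
B = 180 + 0.6667 × (165 − 180) = 170 → 170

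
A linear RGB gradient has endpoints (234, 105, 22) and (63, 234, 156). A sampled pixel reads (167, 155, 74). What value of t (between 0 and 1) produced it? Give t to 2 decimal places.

0.39

Invert the lerp on the R channel (largest span, 171): t = (167 − 234) / (63 − 234) = -67/-171 = 0.39181.
Check on G: (155 − 105)/(234 − 105) = 0.3876 ✓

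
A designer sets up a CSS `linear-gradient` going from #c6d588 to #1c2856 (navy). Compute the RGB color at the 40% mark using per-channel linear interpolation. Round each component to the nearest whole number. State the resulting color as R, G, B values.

(130, 144, 116)

#c6d588 → (198, 213, 136); #1c2856 → (28, 40, 86).
40% corresponds to t = 0.4.
R = 198 + 0.4 × (28 − 198) = 198 + 0.4 × -170 = 130 → 130
G = 213 + 0.4 × (40 − 213) = 213 + 0.4 × -173 = 143.8 → 144
B = 136 + 0.4 × (86 − 136) = 136 + 0.4 × -50 = 116 → 116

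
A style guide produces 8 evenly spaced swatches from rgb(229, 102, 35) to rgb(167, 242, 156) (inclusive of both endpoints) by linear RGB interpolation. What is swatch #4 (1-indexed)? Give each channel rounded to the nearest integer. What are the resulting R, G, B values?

(202, 162, 87)

With 8 swatches and endpoints inclusive, swatch 4 sits at t = (4 − 1)/(8 − 1) = 3/7 ≈ 0.4286.
R = 229 + 0.4286 × (167 − 229) = 202.427 → 202
G = 102 + 0.4286 × (242 − 102) = 162.004 → 162
B = 35 + 0.4286 × (156 − 35) = 86.861 → 87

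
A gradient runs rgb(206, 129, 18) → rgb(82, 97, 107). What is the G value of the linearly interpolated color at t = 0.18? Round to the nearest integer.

G = 129 + 0.18 × (97 − 129) = 123.24 → 123

123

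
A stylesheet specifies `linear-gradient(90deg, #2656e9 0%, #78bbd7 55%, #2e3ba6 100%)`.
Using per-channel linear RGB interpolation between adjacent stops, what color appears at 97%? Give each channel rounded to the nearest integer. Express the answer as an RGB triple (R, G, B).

97% lies between the 55% and 100% stops, so the local fraction is t = (97 − 55)/(100 − 55) = 42/45 ≈ 0.9333.
#78bbd7 → (120, 187, 215); #2e3ba6 → (46, 59, 166).
R = 120 + 0.9333 × (46 − 120) = 50.936 → 51
G = 187 + 0.9333 × (59 − 187) = 67.538 → 68
B = 215 + 0.9333 × (166 − 215) = 169.268 → 169

(51, 68, 169)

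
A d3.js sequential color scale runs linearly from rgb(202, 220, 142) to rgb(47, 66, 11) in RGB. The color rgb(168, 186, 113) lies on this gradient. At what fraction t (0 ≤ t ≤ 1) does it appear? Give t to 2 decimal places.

0.22

Invert the lerp on the R channel (largest span, 155): t = (168 − 202) / (47 − 202) = -34/-155 = 0.21935.
Check on G: (186 − 220)/(66 − 220) = 0.2208 ✓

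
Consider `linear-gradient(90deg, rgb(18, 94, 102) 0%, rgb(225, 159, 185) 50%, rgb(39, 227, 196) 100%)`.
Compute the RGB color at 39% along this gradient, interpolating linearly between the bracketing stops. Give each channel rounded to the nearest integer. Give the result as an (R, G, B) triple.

39% lies between the 0% and 50% stops, so the local fraction is t = (39 − 0)/(50 − 0) = 39/50 ≈ 0.78.
R = 18 + 0.78 × (225 − 18) = 179.46 → 179
G = 94 + 0.78 × (159 − 94) = 144.7 → 145
B = 102 + 0.78 × (185 − 102) = 166.74 → 167

(179, 145, 167)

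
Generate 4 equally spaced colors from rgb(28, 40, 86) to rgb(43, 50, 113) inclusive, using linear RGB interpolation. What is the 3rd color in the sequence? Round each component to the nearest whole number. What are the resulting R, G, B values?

With 4 swatches and endpoints inclusive, swatch 3 sits at t = (3 − 1)/(4 − 1) = 2/3 ≈ 0.6667.
R = 28 + 0.6667 × (43 − 28) = 38.001 → 38
G = 40 + 0.6667 × (50 − 40) = 46.667 → 47
B = 86 + 0.6667 × (113 − 86) = 104.001 → 104

(38, 47, 104)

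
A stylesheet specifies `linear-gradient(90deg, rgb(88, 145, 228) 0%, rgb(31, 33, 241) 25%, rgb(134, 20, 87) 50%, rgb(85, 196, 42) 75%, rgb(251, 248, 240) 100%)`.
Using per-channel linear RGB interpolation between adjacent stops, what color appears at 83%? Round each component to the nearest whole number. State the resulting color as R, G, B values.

83% lies between the 75% and 100% stops, so the local fraction is t = (83 − 75)/(100 − 75) = 8/25 ≈ 0.32.
R = 85 + 0.32 × (251 − 85) = 138.12 → 138
G = 196 + 0.32 × (248 − 196) = 212.64 → 213
B = 42 + 0.32 × (240 − 42) = 105.36 → 105

(138, 213, 105)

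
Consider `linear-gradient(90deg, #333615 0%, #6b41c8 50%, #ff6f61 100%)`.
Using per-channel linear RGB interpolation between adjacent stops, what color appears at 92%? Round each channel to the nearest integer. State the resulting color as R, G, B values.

(231, 104, 113)

92% lies between the 50% and 100% stops, so the local fraction is t = (92 − 50)/(100 − 50) = 42/50 ≈ 0.84.
#6b41c8 → (107, 65, 200); #ff6f61 → (255, 111, 97).
R = 107 + 0.84 × (255 − 107) = 231.32 → 231
G = 65 + 0.84 × (111 − 65) = 103.64 → 104
B = 200 + 0.84 × (97 − 200) = 113.48 → 113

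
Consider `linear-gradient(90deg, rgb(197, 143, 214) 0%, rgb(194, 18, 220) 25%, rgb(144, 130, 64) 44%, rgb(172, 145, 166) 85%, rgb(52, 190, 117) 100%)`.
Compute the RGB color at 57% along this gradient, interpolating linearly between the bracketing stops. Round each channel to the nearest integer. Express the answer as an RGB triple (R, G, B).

57% lies between the 44% and 85% stops, so the local fraction is t = (57 − 44)/(85 − 44) = 13/41 ≈ 0.3171.
R = 144 + 0.3171 × (172 − 144) = 152.879 → 153
G = 130 + 0.3171 × (145 − 130) = 134.756 → 135
B = 64 + 0.3171 × (166 − 64) = 96.344 → 96

(153, 135, 96)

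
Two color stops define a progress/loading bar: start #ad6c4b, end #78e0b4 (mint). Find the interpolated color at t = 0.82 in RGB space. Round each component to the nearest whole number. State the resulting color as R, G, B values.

#ad6c4b → (173, 108, 75); #78e0b4 → (120, 224, 180).
R = 173 + 0.82 × (120 − 173) = 173 + 0.82 × -53 = 129.54 → 130
G = 108 + 0.82 × (224 − 108) = 108 + 0.82 × 116 = 203.12 → 203
B = 75 + 0.82 × (180 − 75) = 75 + 0.82 × 105 = 161.1 → 161
So the blended color is (130, 203, 161), about #82cba1.

(130, 203, 161)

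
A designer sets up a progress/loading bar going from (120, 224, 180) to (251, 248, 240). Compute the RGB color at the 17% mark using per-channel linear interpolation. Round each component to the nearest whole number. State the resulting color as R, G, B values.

(142, 228, 190)

17% corresponds to t = 0.17.
R = 120 + 0.17 × (251 − 120) = 120 + 0.17 × 131 = 142.27 → 142
G = 224 + 0.17 × (248 − 224) = 224 + 0.17 × 24 = 228.08 → 228
B = 180 + 0.17 × (240 − 180) = 180 + 0.17 × 60 = 190.2 → 190
So the blended color is (142, 228, 190), about #8ee4be.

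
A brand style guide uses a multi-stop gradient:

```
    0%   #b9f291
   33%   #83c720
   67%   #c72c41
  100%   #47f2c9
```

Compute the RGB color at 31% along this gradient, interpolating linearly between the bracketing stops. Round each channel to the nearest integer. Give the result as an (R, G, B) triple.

31% lies between the 0% and 33% stops, so the local fraction is t = (31 − 0)/(33 − 0) = 31/33 ≈ 0.9394.
#b9f291 → (185, 242, 145); #83c720 → (131, 199, 32).
R = 185 + 0.9394 × (131 − 185) = 134.272 → 134
G = 242 + 0.9394 × (199 − 242) = 201.606 → 202
B = 145 + 0.9394 × (32 − 145) = 38.848 → 39

(134, 202, 39)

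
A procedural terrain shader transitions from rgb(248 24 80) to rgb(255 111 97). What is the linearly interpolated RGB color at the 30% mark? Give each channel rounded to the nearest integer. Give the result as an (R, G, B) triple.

30% corresponds to t = 0.3.
R = 248 + 0.3 × (255 − 248) = 248 + 0.3 × 7 = 250.1 → 250
G = 24 + 0.3 × (111 − 24) = 24 + 0.3 × 87 = 50.1 → 50
B = 80 + 0.3 × (97 − 80) = 80 + 0.3 × 17 = 85.1 → 85
So the blended color is (250, 50, 85), about #fa3255.

(250, 50, 85)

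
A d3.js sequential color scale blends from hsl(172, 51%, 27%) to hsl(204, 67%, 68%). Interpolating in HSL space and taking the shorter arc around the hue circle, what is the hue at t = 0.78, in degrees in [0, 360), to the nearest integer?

Hue arc: Δh = 204 − 172 = 32° (|Δh| ≤ 180, already the shorter path).
H = 172 + 0.78 × (32) = 196.96 → 197°

197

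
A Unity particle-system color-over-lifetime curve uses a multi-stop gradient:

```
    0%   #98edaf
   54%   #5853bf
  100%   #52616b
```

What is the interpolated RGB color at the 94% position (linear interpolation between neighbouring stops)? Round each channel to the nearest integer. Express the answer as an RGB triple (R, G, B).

(83, 95, 118)

94% lies between the 54% and 100% stops, so the local fraction is t = (94 − 54)/(100 − 54) = 40/46 ≈ 0.8696.
#5853bf → (88, 83, 191); #52616b → (82, 97, 107).
R = 88 + 0.8696 × (82 − 88) = 82.782 → 83
G = 83 + 0.8696 × (97 − 83) = 95.174 → 95
B = 191 + 0.8696 × (107 − 191) = 117.954 → 118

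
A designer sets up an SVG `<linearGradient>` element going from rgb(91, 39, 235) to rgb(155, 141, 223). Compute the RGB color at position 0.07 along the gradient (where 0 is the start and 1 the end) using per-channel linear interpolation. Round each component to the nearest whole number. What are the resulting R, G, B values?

R = 91 + 0.07 × (155 − 91) = 91 + 0.07 × 64 = 95.48 → 95
G = 39 + 0.07 × (141 − 39) = 39 + 0.07 × 102 = 46.14 → 46
B = 235 + 0.07 × (223 − 235) = 235 + 0.07 × -12 = 234.16 → 234
So the blended color is (95, 46, 234), about #5f2eea.

(95, 46, 234)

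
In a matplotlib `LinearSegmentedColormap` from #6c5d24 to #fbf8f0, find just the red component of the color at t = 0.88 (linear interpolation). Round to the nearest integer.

234

R₁ = 108 (from #6c5d24), R₂ = 251 (from #fbf8f0).
R = 108 + 0.88 × (251 − 108) = 233.84 → 234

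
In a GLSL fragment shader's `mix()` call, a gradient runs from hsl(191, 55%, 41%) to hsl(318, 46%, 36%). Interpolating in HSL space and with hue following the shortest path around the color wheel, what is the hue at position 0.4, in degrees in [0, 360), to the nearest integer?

242

Hue arc: Δh = 318 − 191 = 127° (|Δh| ≤ 180, already the shorter path).
H = 191 + 0.4 × (127) = 241.8 → 242°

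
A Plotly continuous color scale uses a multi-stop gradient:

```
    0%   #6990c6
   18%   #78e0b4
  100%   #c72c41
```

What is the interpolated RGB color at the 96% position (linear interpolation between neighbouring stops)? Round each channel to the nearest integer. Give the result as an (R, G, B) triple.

96% lies between the 18% and 100% stops, so the local fraction is t = (96 − 18)/(100 − 18) = 78/82 ≈ 0.9512.
#78e0b4 → (120, 224, 180); #c72c41 → (199, 44, 65).
R = 120 + 0.9512 × (199 − 120) = 195.145 → 195
G = 224 + 0.9512 × (44 − 224) = 52.784 → 53
B = 180 + 0.9512 × (65 − 180) = 70.612 → 71

(195, 53, 71)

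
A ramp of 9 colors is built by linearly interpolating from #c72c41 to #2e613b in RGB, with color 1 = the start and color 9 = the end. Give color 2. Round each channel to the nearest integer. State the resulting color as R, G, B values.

With 9 swatches and endpoints inclusive, swatch 2 sits at t = (2 − 1)/(9 − 1) = 1/8 ≈ 0.125.
#c72c41 → (199, 44, 65); #2e613b → (46, 97, 59).
R = 199 + 0.125 × (46 − 199) = 179.875 → 180
G = 44 + 0.125 × (97 − 44) = 50.625 → 51
B = 65 + 0.125 × (59 − 65) = 64.25 → 64

(180, 51, 64)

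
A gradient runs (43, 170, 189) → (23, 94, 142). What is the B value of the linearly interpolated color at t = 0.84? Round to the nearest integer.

150

B = 189 + 0.84 × (142 − 189) = 149.52 → 150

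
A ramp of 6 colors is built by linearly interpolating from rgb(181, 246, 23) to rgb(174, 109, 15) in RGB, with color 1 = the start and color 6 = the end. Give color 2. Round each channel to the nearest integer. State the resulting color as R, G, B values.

(180, 219, 21)

With 6 swatches and endpoints inclusive, swatch 2 sits at t = (2 − 1)/(6 − 1) = 1/5 ≈ 0.2.
R = 181 + 0.2 × (174 − 181) = 179.6 → 180
G = 246 + 0.2 × (109 − 246) = 218.6 → 219
B = 23 + 0.2 × (15 − 23) = 21.4 → 21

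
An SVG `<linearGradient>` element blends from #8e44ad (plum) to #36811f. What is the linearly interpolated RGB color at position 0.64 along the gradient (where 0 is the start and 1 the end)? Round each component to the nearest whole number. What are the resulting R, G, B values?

(86, 107, 82)

#8e44ad → (142, 68, 173); #36811f → (54, 129, 31).
R = 142 + 0.64 × (54 − 142) = 142 + 0.64 × -88 = 85.68 → 86
G = 68 + 0.64 × (129 − 68) = 68 + 0.64 × 61 = 107.04 → 107
B = 173 + 0.64 × (31 − 173) = 173 + 0.64 × -142 = 82.12 → 82
So the blended color is (86, 107, 82), about #566b52.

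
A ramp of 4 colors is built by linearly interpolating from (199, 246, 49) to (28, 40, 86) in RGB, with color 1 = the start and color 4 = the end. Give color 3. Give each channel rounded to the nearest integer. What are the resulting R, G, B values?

With 4 swatches and endpoints inclusive, swatch 3 sits at t = (3 − 1)/(4 − 1) = 2/3 ≈ 0.6667.
R = 199 + 0.6667 × (28 − 199) = 84.994 → 85
G = 246 + 0.6667 × (40 − 246) = 108.66 → 109
B = 49 + 0.6667 × (86 − 49) = 73.668 → 74

(85, 109, 74)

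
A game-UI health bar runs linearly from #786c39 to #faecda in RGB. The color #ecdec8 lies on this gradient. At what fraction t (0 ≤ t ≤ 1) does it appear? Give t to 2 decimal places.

0.89

Invert the lerp on the B channel (largest span, 161): t = (200 − 57) / (218 − 57) = 143/161 = 0.8882.
Check on R: (236 − 120)/(250 − 120) = 0.8923 ✓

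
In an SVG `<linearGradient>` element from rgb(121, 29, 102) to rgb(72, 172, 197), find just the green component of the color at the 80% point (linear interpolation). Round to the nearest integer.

G = 29 + 0.8 × (172 − 29) = 143.4 → 143

143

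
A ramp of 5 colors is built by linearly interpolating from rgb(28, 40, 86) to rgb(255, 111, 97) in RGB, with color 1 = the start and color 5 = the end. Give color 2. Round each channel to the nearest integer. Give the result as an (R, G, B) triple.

(85, 58, 89)

With 5 swatches and endpoints inclusive, swatch 2 sits at t = (2 − 1)/(5 − 1) = 1/4 ≈ 0.25.
R = 28 + 0.25 × (255 − 28) = 84.75 → 85
G = 40 + 0.25 × (111 − 40) = 57.75 → 58
B = 86 + 0.25 × (97 − 86) = 88.75 → 89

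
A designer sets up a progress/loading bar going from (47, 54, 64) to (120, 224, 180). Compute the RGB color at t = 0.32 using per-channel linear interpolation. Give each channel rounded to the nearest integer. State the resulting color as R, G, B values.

R = 47 + 0.32 × (120 − 47) = 47 + 0.32 × 73 = 70.36 → 70
G = 54 + 0.32 × (224 − 54) = 54 + 0.32 × 170 = 108.4 → 108
B = 64 + 0.32 × (180 − 64) = 64 + 0.32 × 116 = 101.12 → 101
So the blended color is (70, 108, 101), about #466c65.

(70, 108, 101)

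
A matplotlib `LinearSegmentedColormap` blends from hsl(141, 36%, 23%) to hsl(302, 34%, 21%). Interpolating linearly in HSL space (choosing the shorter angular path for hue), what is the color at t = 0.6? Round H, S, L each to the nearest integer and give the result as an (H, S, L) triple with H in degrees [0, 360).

Hue arc: Δh = 302 − 141 = 161° (|Δh| ≤ 180, already the shorter path).
H = 141 + 0.6 × (161) = 237.6 → 238°
S = 36 + 0.6 × (34 − 36) = 34.8 → 35%
L = 23 + 0.6 × (21 − 23) = 21.8 → 22%

(238, 35, 22)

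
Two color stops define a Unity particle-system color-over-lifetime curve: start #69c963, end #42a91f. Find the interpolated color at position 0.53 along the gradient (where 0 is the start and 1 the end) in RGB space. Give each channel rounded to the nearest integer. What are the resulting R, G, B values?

#69c963 → (105, 201, 99); #42a91f → (66, 169, 31).
R = 105 + 0.53 × (66 − 105) = 105 + 0.53 × -39 = 84.33 → 84
G = 201 + 0.53 × (169 − 201) = 201 + 0.53 × -32 = 184.04 → 184
B = 99 + 0.53 × (31 − 99) = 99 + 0.53 × -68 = 62.96 → 63

(84, 184, 63)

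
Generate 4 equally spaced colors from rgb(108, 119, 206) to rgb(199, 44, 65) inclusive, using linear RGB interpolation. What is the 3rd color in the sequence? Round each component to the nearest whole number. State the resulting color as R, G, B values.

(169, 69, 112)

With 4 swatches and endpoints inclusive, swatch 3 sits at t = (3 − 1)/(4 − 1) = 2/3 ≈ 0.6667.
R = 108 + 0.6667 × (199 − 108) = 168.67 → 169
G = 119 + 0.6667 × (44 − 119) = 68.998 → 69
B = 206 + 0.6667 × (65 − 206) = 111.995 → 112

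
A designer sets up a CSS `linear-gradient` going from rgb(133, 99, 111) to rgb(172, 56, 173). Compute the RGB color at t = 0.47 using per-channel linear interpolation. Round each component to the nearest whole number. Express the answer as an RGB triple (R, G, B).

(151, 79, 140)

R = 133 + 0.47 × (172 − 133) = 133 + 0.47 × 39 = 151.33 → 151
G = 99 + 0.47 × (56 − 99) = 99 + 0.47 × -43 = 78.79 → 79
B = 111 + 0.47 × (173 − 111) = 111 + 0.47 × 62 = 140.14 → 140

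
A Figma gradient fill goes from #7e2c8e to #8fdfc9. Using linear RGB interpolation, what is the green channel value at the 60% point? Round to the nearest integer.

151

G₁ = 44 (from #7e2c8e), G₂ = 223 (from #8fdfc9).
G = 44 + 0.6 × (223 − 44) = 151.4 → 151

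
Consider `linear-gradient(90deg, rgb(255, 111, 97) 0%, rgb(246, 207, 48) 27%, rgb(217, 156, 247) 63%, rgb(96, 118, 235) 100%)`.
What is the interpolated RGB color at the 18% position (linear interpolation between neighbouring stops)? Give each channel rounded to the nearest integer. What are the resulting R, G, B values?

(249, 175, 64)

18% lies between the 0% and 27% stops, so the local fraction is t = (18 − 0)/(27 − 0) = 18/27 ≈ 0.6667.
R = 255 + 0.6667 × (246 − 255) = 249 → 249
G = 111 + 0.6667 × (207 − 111) = 175.003 → 175
B = 97 + 0.6667 × (48 − 97) = 64.332 → 64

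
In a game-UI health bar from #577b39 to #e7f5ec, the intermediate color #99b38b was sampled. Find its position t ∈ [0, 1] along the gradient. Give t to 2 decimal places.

0.46

Invert the lerp on the B channel (largest span, 179): t = (139 − 57) / (236 − 57) = 82/179 = 0.4581.
Check on R: (153 − 87)/(231 − 87) = 0.4583 ✓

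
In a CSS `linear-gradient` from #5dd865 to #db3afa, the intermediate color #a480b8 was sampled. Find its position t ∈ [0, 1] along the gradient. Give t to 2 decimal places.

0.56

Invert the lerp on the G channel (largest span, 158): t = (128 − 216) / (58 − 216) = -88/-158 = 0.55696.
Check on R: (164 − 93)/(219 − 93) = 0.5635 ✓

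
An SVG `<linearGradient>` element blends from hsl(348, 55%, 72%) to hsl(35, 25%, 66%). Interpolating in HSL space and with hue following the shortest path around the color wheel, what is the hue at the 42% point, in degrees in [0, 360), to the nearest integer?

8

Hue: 35 − 348 = -313°, but |-313| > 180 so the shorter arc goes the other way: Δh = -313 + 360 = 47°.
H = 348 + 0.42 × (47) = 367.74 → 368 → 368 mod 360 = 8°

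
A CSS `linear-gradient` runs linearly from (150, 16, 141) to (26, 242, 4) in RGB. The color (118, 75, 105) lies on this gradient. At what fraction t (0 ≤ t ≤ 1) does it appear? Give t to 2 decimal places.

0.26

Invert the lerp on the G channel (largest span, 226): t = (75 − 16) / (242 − 16) = 59/226 = 0.26106.
Check on R: (118 − 150)/(26 − 150) = 0.2581 ✓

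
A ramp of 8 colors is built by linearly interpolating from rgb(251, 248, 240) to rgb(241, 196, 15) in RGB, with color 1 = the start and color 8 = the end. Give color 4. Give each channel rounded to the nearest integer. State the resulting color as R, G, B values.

With 8 swatches and endpoints inclusive, swatch 4 sits at t = (4 − 1)/(8 − 1) = 3/7 ≈ 0.4286.
R = 251 + 0.4286 × (241 − 251) = 246.714 → 247
G = 248 + 0.4286 × (196 − 248) = 225.713 → 226
B = 240 + 0.4286 × (15 − 240) = 143.565 → 144

(247, 226, 144)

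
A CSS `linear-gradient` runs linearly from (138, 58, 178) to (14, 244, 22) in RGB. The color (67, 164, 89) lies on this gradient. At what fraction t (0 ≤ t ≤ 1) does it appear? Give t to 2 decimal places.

Invert the lerp on the G channel (largest span, 186): t = (164 − 58) / (244 − 58) = 106/186 = 0.56989.
Check on R: (67 − 138)/(14 − 138) = 0.5726 ✓

0.57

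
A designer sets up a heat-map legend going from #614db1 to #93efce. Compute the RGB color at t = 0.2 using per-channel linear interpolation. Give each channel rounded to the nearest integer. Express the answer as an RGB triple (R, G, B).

(107, 109, 183)

#614db1 → (97, 77, 177); #93efce → (147, 239, 206).
R = 97 + 0.2 × (147 − 97) = 97 + 0.2 × 50 = 107 → 107
G = 77 + 0.2 × (239 − 77) = 77 + 0.2 × 162 = 109.4 → 109
B = 177 + 0.2 × (206 − 177) = 177 + 0.2 × 29 = 182.8 → 183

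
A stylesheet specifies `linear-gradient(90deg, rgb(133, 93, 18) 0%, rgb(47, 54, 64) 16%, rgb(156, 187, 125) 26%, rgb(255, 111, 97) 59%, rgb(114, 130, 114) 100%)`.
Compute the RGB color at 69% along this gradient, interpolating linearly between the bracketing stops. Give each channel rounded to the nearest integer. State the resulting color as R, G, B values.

(221, 116, 101)

69% lies between the 59% and 100% stops, so the local fraction is t = (69 − 59)/(100 − 59) = 10/41 ≈ 0.2439.
R = 255 + 0.2439 × (114 − 255) = 220.61 → 221
G = 111 + 0.2439 × (130 − 111) = 115.634 → 116
B = 97 + 0.2439 × (114 − 97) = 101.146 → 101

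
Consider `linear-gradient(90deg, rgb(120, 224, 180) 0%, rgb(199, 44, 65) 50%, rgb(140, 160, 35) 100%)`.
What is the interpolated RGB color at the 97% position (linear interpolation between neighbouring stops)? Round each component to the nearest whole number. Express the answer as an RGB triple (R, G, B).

97% lies between the 50% and 100% stops, so the local fraction is t = (97 − 50)/(100 − 50) = 47/50 ≈ 0.94.
R = 199 + 0.94 × (140 − 199) = 143.54 → 144
G = 44 + 0.94 × (160 − 44) = 153.04 → 153
B = 65 + 0.94 × (35 − 65) = 36.8 → 37

(144, 153, 37)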